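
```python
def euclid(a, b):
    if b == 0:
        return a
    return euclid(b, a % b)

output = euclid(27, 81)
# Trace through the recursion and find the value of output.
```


euclid(27, 81)
= euclid(81, 27 % 81) = euclid(81, 27)
= euclid(27, 81 % 27) = euclid(27, 0)
b == 0, return a = 27


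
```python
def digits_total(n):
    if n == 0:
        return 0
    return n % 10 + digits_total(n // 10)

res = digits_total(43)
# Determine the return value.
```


digits_total(43)
= 3 + digits_total(4)
= 3 + 4 + digits_total(0)
= 3 + 4 + 0
= 7


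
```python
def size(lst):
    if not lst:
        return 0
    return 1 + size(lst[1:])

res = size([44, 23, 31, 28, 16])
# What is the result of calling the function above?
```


size([44, 23, 31, 28, 16])
= 1 + size([23, 31, 28, 16])
= 1 + 1 + size([31, 28, 16])
= 1 + 1 + 1 + size([28, 16])
= 1 + 1 + 1 + 1 + size([16])
= 1 + 1 + 1 + 1 + 1 + size([])
= 1 + 1 + 1 + 1 + 1 + 0
= 5


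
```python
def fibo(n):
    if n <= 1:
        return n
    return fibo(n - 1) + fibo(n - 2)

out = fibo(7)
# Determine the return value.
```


fibo(7)
= fibo(6) + fibo(5)
= (fibo(5) + fibo(4)) + fibo(5)
Computing bottom-up: fibo(0)=0, fibo(1)=1, fibo(2)=1, fibo(3)=2, fibo(4)=3, fibo(5)=5, fibo(6)=8, fibo(7)=13
= 13


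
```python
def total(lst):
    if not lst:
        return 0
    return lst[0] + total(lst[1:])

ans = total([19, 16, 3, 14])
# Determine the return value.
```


total([19, 16, 3, 14])
= 19 + total([16, 3, 14])
= 19 + 16 + total([3, 14])
= 19 + 16 + 3 + total([14])
= 19 + 16 + 3 + 14 + total([])
= 19 + 16 + 3 + 14 + 0
= 52


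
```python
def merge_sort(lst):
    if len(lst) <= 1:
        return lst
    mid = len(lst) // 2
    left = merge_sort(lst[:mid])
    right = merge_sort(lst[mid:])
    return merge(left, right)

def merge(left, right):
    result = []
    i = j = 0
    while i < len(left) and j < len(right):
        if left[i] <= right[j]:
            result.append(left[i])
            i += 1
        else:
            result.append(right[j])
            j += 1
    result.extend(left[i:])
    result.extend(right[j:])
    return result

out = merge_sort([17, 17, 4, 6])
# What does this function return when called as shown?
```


merge_sort([17, 17, 4, 6])
Split into [17, 17] and [4, 6]
Left sorted: [17, 17]
Right sorted: [4, 6]
Merge [17, 17] and [4, 6]
= [4, 6, 17, 17]


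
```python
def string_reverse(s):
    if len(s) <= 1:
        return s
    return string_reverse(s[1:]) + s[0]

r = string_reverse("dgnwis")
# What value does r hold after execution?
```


string_reverse("dgnwis")
= string_reverse("gnwis") + "d"
= string_reverse("nwis") + "g" + "d"
= string_reverse("wis") + "n" + "g" + "d"
= string_reverse("is") + "w" + "n" + "g" + "d"
= string_reverse("s") + "i" + "w" + "n" + "g" + "d"
= "s" + "i" + "w" + "n" + "g" + "d"
= "siwngd"


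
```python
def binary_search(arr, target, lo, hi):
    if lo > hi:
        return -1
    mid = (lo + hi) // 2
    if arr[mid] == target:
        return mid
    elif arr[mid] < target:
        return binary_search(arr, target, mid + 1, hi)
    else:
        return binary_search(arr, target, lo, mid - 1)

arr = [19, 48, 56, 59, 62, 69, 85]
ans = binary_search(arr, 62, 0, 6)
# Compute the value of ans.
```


binary_search(arr, 62, 0, 6)
lo=0, hi=6, mid=3, arr[mid]=59
59 < 62, search right half
lo=4, hi=6, mid=5, arr[mid]=69
69 > 62, search left half
lo=4, hi=4, mid=4, arr[mid]=62
arr[4] == 62, found at index 4
= 4


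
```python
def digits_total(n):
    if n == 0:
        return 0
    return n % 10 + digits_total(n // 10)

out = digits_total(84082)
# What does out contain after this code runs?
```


digits_total(84082)
= 2 + digits_total(8408)
= 2 + 8 + digits_total(840)
= 2 + 8 + 0 + digits_total(84)
= 2 + 8 + 0 + 4 + digits_total(8)
= 2 + 8 + 0 + 4 + 8 + digits_total(0)
= 2 + 8 + 0 + 4 + 8 + 0
= 22


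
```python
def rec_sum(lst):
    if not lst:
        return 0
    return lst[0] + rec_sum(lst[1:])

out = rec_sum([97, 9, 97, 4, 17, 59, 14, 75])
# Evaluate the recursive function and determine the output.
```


rec_sum([97, 9, 97, 4, 17, 59, 14, 75])
= 97 + rec_sum([9, 97, 4, 17, 59, 14, 75])
= 97 + 9 + rec_sum([97, 4, 17, 59, 14, 75])
= 97 + 9 + 97 + rec_sum([4, 17, 59, 14, 75])
= 97 + 9 + 97 + 4 + rec_sum([17, 59, 14, 75])
= 97 + 9 + 97 + 4 + 17 + rec_sum([59, 14, 75])
= 97 + 9 + 97 + 4 + 17 + 59 + rec_sum([14, 75])
= 97 + 9 + 97 + 4 + 17 + 59 + 14 + rec_sum([75])
= 97 + 9 + 97 + 4 + 17 + 59 + 14 + 75 + rec_sum([])
= 97 + 9 + 97 + 4 + 17 + 59 + 14 + 75 + 0
= 372


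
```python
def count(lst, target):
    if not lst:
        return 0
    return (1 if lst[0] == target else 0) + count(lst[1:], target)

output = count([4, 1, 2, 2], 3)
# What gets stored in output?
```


count([4, 1, 2, 2], 3)
lst[0]=4 != 3: 0 + count([1, 2, 2], 3)
lst[0]=1 != 3: 0 + count([2, 2], 3)
lst[0]=2 != 3: 0 + count([2], 3)
lst[0]=2 != 3: 0 + count([], 3)
= 0


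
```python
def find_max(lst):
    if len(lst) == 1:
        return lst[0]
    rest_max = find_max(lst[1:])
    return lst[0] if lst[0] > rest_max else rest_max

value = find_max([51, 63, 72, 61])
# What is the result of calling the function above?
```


find_max([51, 63, 72, 61])
= compare 51 with find_max([63, 72, 61])
= compare 63 with find_max([72, 61])
= compare 72 with find_max([61])
Base: find_max([61]) = 61
compare 72 with 61: max = 72
compare 63 with 72: max = 72
compare 51 with 72: max = 72
= 72


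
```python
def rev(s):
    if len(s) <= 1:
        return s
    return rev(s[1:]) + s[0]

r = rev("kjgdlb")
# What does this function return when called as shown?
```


rev("kjgdlb")
= rev("jgdlb") + "k"
= rev("gdlb") + "j" + "k"
= rev("dlb") + "g" + "j" + "k"
= rev("lb") + "d" + "g" + "j" + "k"
= rev("b") + "l" + "d" + "g" + "j" + "k"
= "b" + "l" + "d" + "g" + "j" + "k"
= "bldgjk"


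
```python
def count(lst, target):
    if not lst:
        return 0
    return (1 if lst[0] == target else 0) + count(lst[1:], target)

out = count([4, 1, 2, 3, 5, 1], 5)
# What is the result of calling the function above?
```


count([4, 1, 2, 3, 5, 1], 5)
lst[0]=4 != 5: 0 + count([1, 2, 3, 5, 1], 5)
lst[0]=1 != 5: 0 + count([2, 3, 5, 1], 5)
lst[0]=2 != 5: 0 + count([3, 5, 1], 5)
lst[0]=3 != 5: 0 + count([5, 1], 5)
lst[0]=5 == 5: 1 + count([1], 5)
lst[0]=1 != 5: 0 + count([], 5)
= 1


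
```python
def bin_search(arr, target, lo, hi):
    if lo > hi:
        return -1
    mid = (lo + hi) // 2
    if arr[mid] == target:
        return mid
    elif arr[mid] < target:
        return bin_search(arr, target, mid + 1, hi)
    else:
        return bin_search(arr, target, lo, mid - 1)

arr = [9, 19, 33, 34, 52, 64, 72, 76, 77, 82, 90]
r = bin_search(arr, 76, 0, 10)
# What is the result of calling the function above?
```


bin_search(arr, 76, 0, 10)
lo=0, hi=10, mid=5, arr[mid]=64
64 < 76, search right half
lo=6, hi=10, mid=8, arr[mid]=77
77 > 76, search left half
lo=6, hi=7, mid=6, arr[mid]=72
72 < 76, search right half
lo=7, hi=7, mid=7, arr[mid]=76
arr[7] == 76, found at index 7
= 7


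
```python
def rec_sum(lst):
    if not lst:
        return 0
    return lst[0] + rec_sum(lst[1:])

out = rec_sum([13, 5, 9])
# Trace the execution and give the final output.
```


rec_sum([13, 5, 9])
= 13 + rec_sum([5, 9])
= 13 + 5 + rec_sum([9])
= 13 + 5 + 9 + rec_sum([])
= 13 + 5 + 9 + 0
= 27


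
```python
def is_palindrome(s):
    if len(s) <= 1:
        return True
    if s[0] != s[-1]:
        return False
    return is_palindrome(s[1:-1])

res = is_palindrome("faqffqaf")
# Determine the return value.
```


is_palindrome("faqffqaf")
"faqffqaf": s[0]='f' == s[-1]='f' -> is_palindrome("aqffqa")
"aqffqa": s[0]='a' == s[-1]='a' -> is_palindrome("qffq")
"qffq": s[0]='q' == s[-1]='q' -> is_palindrome("ff")
"ff": s[0]='f' == s[-1]='f' -> is_palindrome("")
"": len <= 1 -> True
= True


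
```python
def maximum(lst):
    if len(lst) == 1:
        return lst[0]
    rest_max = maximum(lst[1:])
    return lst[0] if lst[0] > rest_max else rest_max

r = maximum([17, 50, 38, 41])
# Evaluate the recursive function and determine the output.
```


maximum([17, 50, 38, 41])
= compare 17 with maximum([50, 38, 41])
= compare 50 with maximum([38, 41])
= compare 38 with maximum([41])
Base: maximum([41]) = 41
compare 38 with 41: max = 41
compare 50 with 41: max = 50
compare 17 with 50: max = 50
= 50


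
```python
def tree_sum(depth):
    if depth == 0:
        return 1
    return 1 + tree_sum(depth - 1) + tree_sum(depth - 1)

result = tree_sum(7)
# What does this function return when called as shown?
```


tree_sum(7)
= 1 + tree_sum(6) + tree_sum(6)
= 1 + 2 * tree_sum(6)
tree_sum(k) = 2^(k+1) - 1
tree_sum(0) = 1
tree_sum(1) = 3
tree_sum(2) = 7
tree_sum(3) = 15
tree_sum(4) = 31
tree_sum(7) = 2^8 - 1 = 255


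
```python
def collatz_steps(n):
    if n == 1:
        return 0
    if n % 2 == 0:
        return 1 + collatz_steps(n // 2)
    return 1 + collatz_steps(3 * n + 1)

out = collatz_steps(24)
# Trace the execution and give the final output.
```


collatz_steps(24)
24 is even -> collatz_steps(12)
12 is even -> collatz_steps(6)
6 is even -> collatz_steps(3)
3 is odd -> 3*3+1 = 10 -> collatz_steps(10)
10 is even -> collatz_steps(5)
5 is odd -> 3*5+1 = 16 -> collatz_steps(16)
16 is even -> collatz_steps(8)
8 is even -> collatz_steps(4)
4 is even -> collatz_steps(2)
2 is even -> collatz_steps(1)
Reached 1 after 10 steps
= 10


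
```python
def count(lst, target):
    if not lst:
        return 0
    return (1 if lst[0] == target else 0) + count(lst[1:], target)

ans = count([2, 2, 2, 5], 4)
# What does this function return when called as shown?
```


count([2, 2, 2, 5], 4)
lst[0]=2 != 4: 0 + count([2, 2, 5], 4)
lst[0]=2 != 4: 0 + count([2, 5], 4)
lst[0]=2 != 4: 0 + count([5], 4)
lst[0]=5 != 4: 0 + count([], 4)
= 0


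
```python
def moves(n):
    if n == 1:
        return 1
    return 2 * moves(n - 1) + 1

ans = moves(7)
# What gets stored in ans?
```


moves(7)
= 2 * moves(6) + 1
= 2 * (2 * moves(5) + 1) + 1
= 2 * (2 * (2 * moves(4) + 1) + 1) + 1
= 2 * (2 * (2 * (2 * moves(3) + 1) + 1) + 1) + 1
= 2 * (2 * (2 * (2 * (2 * moves(2) + 1) + 1) + 1) + 1) + 1
= 2 * (2 * (2 * (2 * (2 * (2 * moves(1) + 1) + 1) + 1) + 1) + 1) + 1
Now compute bottom-up:
moves(1) = 1
moves(2) = 2 * 1 + 1 = 3
moves(3) = 2 * 3 + 1 = 7
moves(4) = 2 * 7 + 1 = 15
moves(5) = 2 * 15 + 1 = 31
moves(6) = 2 * 31 + 1 = 63
moves(7) = 2 * 63 + 1 = 127
= 127


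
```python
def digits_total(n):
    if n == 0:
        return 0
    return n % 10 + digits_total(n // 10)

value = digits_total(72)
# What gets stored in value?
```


digits_total(72)
= 2 + digits_total(7)
= 2 + 7 + digits_total(0)
= 2 + 7 + 0
= 9


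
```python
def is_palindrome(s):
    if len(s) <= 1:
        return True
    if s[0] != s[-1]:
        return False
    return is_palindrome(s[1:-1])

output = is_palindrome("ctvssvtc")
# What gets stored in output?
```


is_palindrome("ctvssvtc")
"ctvssvtc": s[0]='c' == s[-1]='c' -> is_palindrome("tvssvt")
"tvssvt": s[0]='t' == s[-1]='t' -> is_palindrome("vssv")
"vssv": s[0]='v' == s[-1]='v' -> is_palindrome("ss")
"ss": s[0]='s' == s[-1]='s' -> is_palindrome("")
"": len <= 1 -> True
= True


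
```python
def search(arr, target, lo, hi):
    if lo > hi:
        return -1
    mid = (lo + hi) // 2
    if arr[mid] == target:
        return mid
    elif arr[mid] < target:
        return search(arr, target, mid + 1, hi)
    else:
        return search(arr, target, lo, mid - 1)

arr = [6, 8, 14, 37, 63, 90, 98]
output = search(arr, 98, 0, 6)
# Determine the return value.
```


search(arr, 98, 0, 6)
lo=0, hi=6, mid=3, arr[mid]=37
37 < 98, search right half
lo=4, hi=6, mid=5, arr[mid]=90
90 < 98, search right half
lo=6, hi=6, mid=6, arr[mid]=98
arr[6] == 98, found at index 6
= 6


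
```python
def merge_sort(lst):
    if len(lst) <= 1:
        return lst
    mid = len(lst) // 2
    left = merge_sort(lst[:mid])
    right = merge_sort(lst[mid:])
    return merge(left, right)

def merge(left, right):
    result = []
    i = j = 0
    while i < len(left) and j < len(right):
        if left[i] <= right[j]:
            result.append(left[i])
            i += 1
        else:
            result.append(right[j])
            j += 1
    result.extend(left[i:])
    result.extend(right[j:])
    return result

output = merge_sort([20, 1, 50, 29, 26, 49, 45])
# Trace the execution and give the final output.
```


merge_sort([20, 1, 50, 29, 26, 49, 45])
Split into [20, 1, 50] and [29, 26, 49, 45]
Left sorted: [1, 20, 50]
Right sorted: [26, 29, 45, 49]
Merge [1, 20, 50] and [26, 29, 45, 49]
= [1, 20, 26, 29, 45, 49, 50]


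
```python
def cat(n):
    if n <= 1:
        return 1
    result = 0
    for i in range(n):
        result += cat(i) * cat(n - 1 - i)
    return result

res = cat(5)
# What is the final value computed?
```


cat(5)
= sum of cat(i) * cat(5-1-i) for i in 0..4
First compute sub-values bottom-up:
  cat(0) = 1, cat(1) = 1
  cat(2) = 1*1 + 1*1 = 2
  cat(3) = 1*2 + 1*1 + 2*1 = 5
  cat(4) = 1*5 + 1*2 + 2*1 + 5*1 = 14
Now cat(5):
  cat(0)*cat(4) = 1*14 = 14
  cat(1)*cat(3) = 1*5 = 5
  cat(2)*cat(2) = 2*2 = 4
  cat(3)*cat(1) = 5*1 = 5
  cat(4)*cat(0) = 14*1 = 14
= 14 + 5 + 4 + 5 + 14
= 42


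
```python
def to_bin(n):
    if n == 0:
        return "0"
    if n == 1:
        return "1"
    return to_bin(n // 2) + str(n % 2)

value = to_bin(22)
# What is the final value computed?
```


to_bin(22)
= to_bin(11) + "0"
= to_bin(5) + "1" + "0"
= to_bin(2) + "1" + "1" + "0"
= to_bin(1) + "0" + "1" + "1" + "0"
= "1" + "0" + "1" + "1" + "0"
= "10110"


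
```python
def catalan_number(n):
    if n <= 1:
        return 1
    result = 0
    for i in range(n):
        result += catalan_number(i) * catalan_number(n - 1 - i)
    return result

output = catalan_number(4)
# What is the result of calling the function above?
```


catalan_number(4)
= sum of catalan_number(i) * catalan_number(4-1-i) for i in 0..3
First compute sub-values bottom-up:
  catalan_number(0) = 1, catalan_number(1) = 1
  catalan_number(2) = 1*1 + 1*1 = 2
  catalan_number(3) = 1*2 + 1*1 + 2*1 = 5
Now catalan_number(4):
  catalan_number(0)*catalan_number(3) = 1*5 = 5
  catalan_number(1)*catalan_number(2) = 1*2 = 2
  catalan_number(2)*catalan_number(1) = 2*1 = 2
  catalan_number(3)*catalan_number(0) = 5*1 = 5
= 5 + 2 + 2 + 5
= 14


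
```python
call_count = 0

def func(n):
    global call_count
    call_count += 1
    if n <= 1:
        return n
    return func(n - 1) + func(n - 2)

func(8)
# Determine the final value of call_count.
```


func(8) calls func(7) and func(6); each non-base call branches into two more.
Let C(k) = total number of calls made by func(k), including the call to func(k) itself.
Base cases: C(0) = 1, C(1) = 1
Recurrence: C(k) = 1 + C(k-1) + C(k-2)
  C(2) = 1 + C(1) + C(0) = 1 + 1 + 1 = 3
  C(3) = 1 + C(2) + C(1) = 1 + 3 + 1 = 5
  C(4) = 1 + C(3) + C(2) = 1 + 5 + 3 = 9
  C(5) = 1 + C(4) + C(3) = 1 + 9 + 5 = 15
  C(6) = 1 + C(5) + C(4) = 1 + 15 + 9 = 25
  C(7) = 1 + C(6) + C(5) = 1 + 25 + 15 = 41
  C(8) = 1 + C(7) + C(6) = 1 + 41 + 25 = 67
Total calls = C(8) = 67


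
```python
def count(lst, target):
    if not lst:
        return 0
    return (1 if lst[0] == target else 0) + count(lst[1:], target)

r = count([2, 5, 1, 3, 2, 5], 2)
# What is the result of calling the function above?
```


count([2, 5, 1, 3, 2, 5], 2)
lst[0]=2 == 2: 1 + count([5, 1, 3, 2, 5], 2)
lst[0]=5 != 2: 0 + count([1, 3, 2, 5], 2)
lst[0]=1 != 2: 0 + count([3, 2, 5], 2)
lst[0]=3 != 2: 0 + count([2, 5], 2)
lst[0]=2 == 2: 1 + count([5], 2)
lst[0]=5 != 2: 0 + count([], 2)
= 2


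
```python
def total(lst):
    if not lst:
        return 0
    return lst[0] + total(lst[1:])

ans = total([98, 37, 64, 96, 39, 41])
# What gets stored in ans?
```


total([98, 37, 64, 96, 39, 41])
= 98 + total([37, 64, 96, 39, 41])
= 98 + 37 + total([64, 96, 39, 41])
= 98 + 37 + 64 + total([96, 39, 41])
= 98 + 37 + 64 + 96 + total([39, 41])
= 98 + 37 + 64 + 96 + 39 + total([41])
= 98 + 37 + 64 + 96 + 39 + 41 + total([])
= 98 + 37 + 64 + 96 + 39 + 41 + 0
= 375


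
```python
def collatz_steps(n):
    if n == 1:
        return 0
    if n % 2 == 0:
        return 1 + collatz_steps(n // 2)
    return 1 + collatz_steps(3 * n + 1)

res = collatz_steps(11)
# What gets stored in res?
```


collatz_steps(11)
11 is odd -> 3*11+1 = 34 -> collatz_steps(34)
34 is even -> collatz_steps(17)
17 is odd -> 3*17+1 = 52 -> collatz_steps(52)
52 is even -> collatz_steps(26)
26 is even -> collatz_steps(13)
13 is odd -> 3*13+1 = 40 -> collatz_steps(40)
40 is even -> collatz_steps(20)
20 is even -> collatz_steps(10)
10 is even -> collatz_steps(5)
5 is odd -> 3*5+1 = 16 -> collatz_steps(16)
16 is even -> collatz_steps(8)
8 is even -> collatz_steps(4)
4 is even -> collatz_steps(2)
2 is even -> collatz_steps(1)
Reached 1 after 14 steps
= 14


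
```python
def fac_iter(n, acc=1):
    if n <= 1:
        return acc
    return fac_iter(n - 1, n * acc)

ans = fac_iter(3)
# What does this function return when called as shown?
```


fac_iter(3, 1)
= fac_iter(2, 3 * 1) = fac_iter(2, 3)
= fac_iter(1, 2 * 3) = fac_iter(1, 6)
n <= 1, return acc = 6


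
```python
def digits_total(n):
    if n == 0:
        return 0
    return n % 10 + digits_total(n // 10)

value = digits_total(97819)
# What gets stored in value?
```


digits_total(97819)
= 9 + digits_total(9781)
= 9 + 1 + digits_total(978)
= 9 + 1 + 8 + digits_total(97)
= 9 + 1 + 8 + 7 + digits_total(9)
= 9 + 1 + 8 + 7 + 9 + digits_total(0)
= 9 + 1 + 8 + 7 + 9 + 0
= 34


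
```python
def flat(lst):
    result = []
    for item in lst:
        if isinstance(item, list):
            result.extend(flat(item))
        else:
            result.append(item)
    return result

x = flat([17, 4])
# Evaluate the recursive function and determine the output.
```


flat([17, 4])
Processing each element:
  17 is not a list -> append 17
  4 is not a list -> append 4
= [17, 4]


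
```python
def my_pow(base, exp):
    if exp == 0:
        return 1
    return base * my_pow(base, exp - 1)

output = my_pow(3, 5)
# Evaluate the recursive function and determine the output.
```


my_pow(3, 5)
= 3 * my_pow(3, 4)
= 3 * 3 * my_pow(3, 3)
= 3 * 3 * 3 * my_pow(3, 2)
= 3 * 3 * 3 * 3 * my_pow(3, 1)
= 3 * 3 * 3 * 3 * 3 * my_pow(3, 0)
= 3 * 3 * 3 * 3 * 3 * 1
= 243


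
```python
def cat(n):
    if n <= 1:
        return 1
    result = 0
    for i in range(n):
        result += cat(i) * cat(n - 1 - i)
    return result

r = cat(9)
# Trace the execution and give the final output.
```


cat(9)
= sum of cat(i) * cat(9-1-i) for i in 0..8
First compute sub-values bottom-up:
  cat(0) = 1, cat(1) = 1
  cat(2) = 1*1 + 1*1 = 2
  cat(3) = 1*2 + 1*1 + 2*1 = 5
  cat(4) = 1*5 + 1*2 + 2*1 + 5*1 = 14
  cat(5) = 1*14 + 1*5 + 2*2 + 5*1 + 14*1 = 42
  cat(6) = 1*42 + 1*14 + 2*5 + 5*2 + 14*1 + 42*1 = 132
  cat(7) = 1*132 + 1*42 + 2*14 + 5*5 + 14*2 + 42*1 + 132*1 = 429
  cat(8) = 1*429 + 1*132 + 2*42 + 5*14 + 14*5 + 42*2 + 132*1 + 429*1 = 1430
Now cat(9):
  cat(0)*cat(8) = 1*1430 = 1430
  cat(1)*cat(7) = 1*429 = 429
  cat(2)*cat(6) = 2*132 = 264
  cat(3)*cat(5) = 5*42 = 210
  cat(4)*cat(4) = 14*14 = 196
  cat(5)*cat(3) = 42*5 = 210
  cat(6)*cat(2) = 132*2 = 264
  cat(7)*cat(1) = 429*1 = 429
  cat(8)*cat(0) = 1430*1 = 1430
= 1430 + 429 + 264 + 210 + 196 + 210 + 264 + 429 + 1430
= 4862


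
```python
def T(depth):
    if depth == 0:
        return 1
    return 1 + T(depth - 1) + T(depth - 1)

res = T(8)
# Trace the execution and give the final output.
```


T(8)
= 1 + T(7) + T(7)
= 1 + 2 * T(7)
T(k) = 2^(k+1) - 1
T(0) = 1
T(1) = 3
T(2) = 7
T(3) = 15
T(4) = 31
T(8) = 2^9 - 1 = 511


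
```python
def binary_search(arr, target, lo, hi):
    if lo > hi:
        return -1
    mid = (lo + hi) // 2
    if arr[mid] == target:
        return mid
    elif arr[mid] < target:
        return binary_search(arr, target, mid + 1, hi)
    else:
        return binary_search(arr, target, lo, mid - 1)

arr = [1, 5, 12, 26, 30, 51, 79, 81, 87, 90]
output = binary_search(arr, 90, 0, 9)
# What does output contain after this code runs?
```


binary_search(arr, 90, 0, 9)
lo=0, hi=9, mid=4, arr[mid]=30
30 < 90, search right half
lo=5, hi=9, mid=7, arr[mid]=81
81 < 90, search right half
lo=8, hi=9, mid=8, arr[mid]=87
87 < 90, search right half
lo=9, hi=9, mid=9, arr[mid]=90
arr[9] == 90, found at index 9
= 9


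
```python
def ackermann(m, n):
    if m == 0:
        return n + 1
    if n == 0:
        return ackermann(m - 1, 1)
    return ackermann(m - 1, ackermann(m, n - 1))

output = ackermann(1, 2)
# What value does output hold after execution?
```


ackermann(1, 2)
= ackermann(0, ackermann(1, 1))
First compute ackermann(1, 1) = 3
= ackermann(0, 3)
= 4


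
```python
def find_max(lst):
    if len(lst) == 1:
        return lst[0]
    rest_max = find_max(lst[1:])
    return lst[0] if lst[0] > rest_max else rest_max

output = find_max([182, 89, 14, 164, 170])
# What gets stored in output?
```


find_max([182, 89, 14, 164, 170])
= compare 182 with find_max([89, 14, 164, 170])
= compare 89 with find_max([14, 164, 170])
= compare 14 with find_max([164, 170])
= compare 164 with find_max([170])
Base: find_max([170]) = 170
compare 164 with 170: max = 170
compare 14 with 170: max = 170
compare 89 with 170: max = 170
compare 182 with 170: max = 182
= 182


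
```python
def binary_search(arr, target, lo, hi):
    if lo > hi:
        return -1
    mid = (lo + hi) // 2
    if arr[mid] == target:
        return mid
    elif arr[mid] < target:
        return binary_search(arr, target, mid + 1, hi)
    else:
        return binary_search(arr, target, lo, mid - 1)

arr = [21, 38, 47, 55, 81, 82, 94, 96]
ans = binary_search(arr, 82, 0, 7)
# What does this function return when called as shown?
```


binary_search(arr, 82, 0, 7)
lo=0, hi=7, mid=3, arr[mid]=55
55 < 82, search right half
lo=4, hi=7, mid=5, arr[mid]=82
arr[5] == 82, found at index 5
= 5


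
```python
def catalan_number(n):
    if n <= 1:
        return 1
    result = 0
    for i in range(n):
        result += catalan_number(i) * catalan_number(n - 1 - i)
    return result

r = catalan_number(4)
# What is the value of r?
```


catalan_number(4)
= sum of catalan_number(i) * catalan_number(4-1-i) for i in 0..3
First compute sub-values bottom-up:
  catalan_number(0) = 1, catalan_number(1) = 1
  catalan_number(2) = 1*1 + 1*1 = 2
  catalan_number(3) = 1*2 + 1*1 + 2*1 = 5
Now catalan_number(4):
  catalan_number(0)*catalan_number(3) = 1*5 = 5
  catalan_number(1)*catalan_number(2) = 1*2 = 2
  catalan_number(2)*catalan_number(1) = 2*1 = 2
  catalan_number(3)*catalan_number(0) = 5*1 = 5
= 5 + 2 + 2 + 5
= 14


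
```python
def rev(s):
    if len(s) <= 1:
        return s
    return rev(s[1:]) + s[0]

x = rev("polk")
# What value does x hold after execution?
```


rev("polk")
= rev("olk") + "p"
= rev("lk") + "o" + "p"
= rev("k") + "l" + "o" + "p"
= "k" + "l" + "o" + "p"
= "klop"


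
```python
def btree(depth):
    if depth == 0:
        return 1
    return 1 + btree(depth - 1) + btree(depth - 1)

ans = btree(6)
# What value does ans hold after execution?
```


btree(6)
= 1 + btree(5) + btree(5)
= 1 + 2 * btree(5)
btree(k) = 2^(k+1) - 1
btree(0) = 1
btree(1) = 3
btree(2) = 7
btree(3) = 15
btree(4) = 31
btree(6) = 2^7 - 1 = 127


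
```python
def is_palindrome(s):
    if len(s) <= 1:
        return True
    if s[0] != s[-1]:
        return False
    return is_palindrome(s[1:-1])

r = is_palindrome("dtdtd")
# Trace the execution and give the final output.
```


is_palindrome("dtdtd")
"dtdtd": s[0]='d' == s[-1]='d' -> is_palindrome("tdt")
"tdt": s[0]='t' == s[-1]='t' -> is_palindrome("d")
"d": len <= 1 -> True
= True


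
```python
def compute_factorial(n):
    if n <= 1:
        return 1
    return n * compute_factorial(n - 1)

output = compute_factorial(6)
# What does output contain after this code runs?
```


compute_factorial(6)
= 6 * compute_factorial(5)
= 6 * 5 * compute_factorial(4)
= 6 * 5 * 4 * compute_factorial(3)
= 6 * 5 * 4 * 3 * compute_factorial(2)
= 6 * 5 * 4 * 3 * 2 * compute_factorial(1)
= 6 * 5 * 4 * 3 * 2 * 1
= 720


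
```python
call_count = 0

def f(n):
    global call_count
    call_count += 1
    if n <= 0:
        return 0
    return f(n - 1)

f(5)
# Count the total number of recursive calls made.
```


f(5) calls f(4) calls ... calls f(0)
Total calls: 5 + 1 (for base case) = 6


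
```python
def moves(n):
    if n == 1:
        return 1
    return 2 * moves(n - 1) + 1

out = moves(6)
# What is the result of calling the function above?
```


moves(6)
= 2 * moves(5) + 1
= 2 * (2 * moves(4) + 1) + 1
= 2 * (2 * (2 * moves(3) + 1) + 1) + 1
= 2 * (2 * (2 * (2 * moves(2) + 1) + 1) + 1) + 1
= 2 * (2 * (2 * (2 * (2 * moves(1) + 1) + 1) + 1) + 1) + 1
Now compute bottom-up:
moves(1) = 1
moves(2) = 2 * 1 + 1 = 3
moves(3) = 2 * 3 + 1 = 7
moves(4) = 2 * 7 + 1 = 15
moves(5) = 2 * 15 + 1 = 31
moves(6) = 2 * 31 + 1 = 63
= 63


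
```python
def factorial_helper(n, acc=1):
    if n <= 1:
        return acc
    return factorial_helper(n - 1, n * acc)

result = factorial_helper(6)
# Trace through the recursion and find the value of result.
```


factorial_helper(6, 1)
= factorial_helper(5, 6 * 1) = factorial_helper(5, 6)
= factorial_helper(4, 5 * 6) = factorial_helper(4, 30)
= factorial_helper(3, 4 * 30) = factorial_helper(3, 120)
= factorial_helper(2, 3 * 120) = factorial_helper(2, 360)
= factorial_helper(1, 2 * 360) = factorial_helper(1, 720)
n <= 1, return acc = 720


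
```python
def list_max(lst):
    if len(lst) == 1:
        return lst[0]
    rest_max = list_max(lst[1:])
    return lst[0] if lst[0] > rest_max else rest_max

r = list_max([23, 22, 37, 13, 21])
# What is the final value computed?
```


list_max([23, 22, 37, 13, 21])
= compare 23 with list_max([22, 37, 13, 21])
= compare 22 with list_max([37, 13, 21])
= compare 37 with list_max([13, 21])
= compare 13 with list_max([21])
Base: list_max([21]) = 21
compare 13 with 21: max = 21
compare 37 with 21: max = 37
compare 22 with 37: max = 37
compare 23 with 37: max = 37
= 37


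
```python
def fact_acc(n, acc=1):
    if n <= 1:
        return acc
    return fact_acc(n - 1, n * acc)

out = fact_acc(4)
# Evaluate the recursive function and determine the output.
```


fact_acc(4, 1)
= fact_acc(3, 4 * 1) = fact_acc(3, 4)
= fact_acc(2, 3 * 4) = fact_acc(2, 12)
= fact_acc(1, 2 * 12) = fact_acc(1, 24)
n <= 1, return acc = 24


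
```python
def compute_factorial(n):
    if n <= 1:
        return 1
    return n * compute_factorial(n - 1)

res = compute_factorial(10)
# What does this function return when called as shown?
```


compute_factorial(10)
= 10 * compute_factorial(9)
= 10 * 9 * compute_factorial(8)
= 10 * 9 * 8 * compute_factorial(7)
= 10 * 9 * 8 * 7 * compute_factorial(6)
= 10 * 9 * 8 * 7 * 6 * compute_factorial(5)
= 10 * 9 * 8 * 7 * 6 * 5 * compute_factorial(4)
= 10 * 9 * 8 * 7 * 6 * 5 * 4 * compute_factorial(3)
= 10 * 9 * 8 * 7 * 6 * 5 * 4 * 3 * compute_factorial(2)
= 10 * 9 * 8 * 7 * 6 * 5 * 4 * 3 * 2 * compute_factorial(1)
= 10 * 9 * 8 * 7 * 6 * 5 * 4 * 3 * 2 * 1
= 3628800


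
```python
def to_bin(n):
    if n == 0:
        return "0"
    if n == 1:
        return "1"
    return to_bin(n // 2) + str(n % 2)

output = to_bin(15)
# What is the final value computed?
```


to_bin(15)
= to_bin(7) + "1"
= to_bin(3) + "1" + "1"
= to_bin(1) + "1" + "1" + "1"
= "1" + "1" + "1" + "1"
= "1111"


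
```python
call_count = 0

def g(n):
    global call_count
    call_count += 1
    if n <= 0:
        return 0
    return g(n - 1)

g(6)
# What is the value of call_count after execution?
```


g(6) calls g(5) calls ... calls g(0)
Total calls: 6 + 1 (for base case) = 7


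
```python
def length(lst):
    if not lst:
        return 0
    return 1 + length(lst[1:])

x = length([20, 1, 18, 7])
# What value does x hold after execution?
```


length([20, 1, 18, 7])
= 1 + length([1, 18, 7])
= 1 + 1 + length([18, 7])
= 1 + 1 + 1 + length([7])
= 1 + 1 + 1 + 1 + length([])
= 1 + 1 + 1 + 1 + 0
= 4


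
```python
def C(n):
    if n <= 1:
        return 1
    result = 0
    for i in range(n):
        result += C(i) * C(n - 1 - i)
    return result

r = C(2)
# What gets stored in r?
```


C(2)
= sum of C(i) * C(2-1-i) for i in 0..1
  C(0)*C(1) = 1*1 = 1
  C(1)*C(0) = 1*1 = 1
= 1 + 1
= 2


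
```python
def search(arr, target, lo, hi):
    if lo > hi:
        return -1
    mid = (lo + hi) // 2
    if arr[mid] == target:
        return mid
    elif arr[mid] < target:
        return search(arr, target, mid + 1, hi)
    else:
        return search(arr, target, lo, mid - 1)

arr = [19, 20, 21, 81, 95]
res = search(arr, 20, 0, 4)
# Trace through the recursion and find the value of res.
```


search(arr, 20, 0, 4)
lo=0, hi=4, mid=2, arr[mid]=21
21 > 20, search left half
lo=0, hi=1, mid=0, arr[mid]=19
19 < 20, search right half
lo=1, hi=1, mid=1, arr[mid]=20
arr[1] == 20, found at index 1
= 1


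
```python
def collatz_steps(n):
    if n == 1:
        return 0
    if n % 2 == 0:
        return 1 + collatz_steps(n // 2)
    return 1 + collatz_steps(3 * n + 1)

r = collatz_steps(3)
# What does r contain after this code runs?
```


collatz_steps(3)
3 is odd -> 3*3+1 = 10 -> collatz_steps(10)
10 is even -> collatz_steps(5)
5 is odd -> 3*5+1 = 16 -> collatz_steps(16)
16 is even -> collatz_steps(8)
8 is even -> collatz_steps(4)
4 is even -> collatz_steps(2)
2 is even -> collatz_steps(1)
Reached 1 after 7 steps
= 7


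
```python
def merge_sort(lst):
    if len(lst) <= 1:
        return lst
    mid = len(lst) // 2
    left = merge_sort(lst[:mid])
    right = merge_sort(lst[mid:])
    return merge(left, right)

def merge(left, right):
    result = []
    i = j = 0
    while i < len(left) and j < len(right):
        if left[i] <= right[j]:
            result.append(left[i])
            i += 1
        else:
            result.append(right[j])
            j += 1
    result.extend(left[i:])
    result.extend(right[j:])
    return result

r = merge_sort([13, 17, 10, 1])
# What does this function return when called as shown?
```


merge_sort([13, 17, 10, 1])
Split into [13, 17] and [10, 1]
Left sorted: [13, 17]
Right sorted: [1, 10]
Merge [13, 17] and [1, 10]
= [1, 10, 13, 17]


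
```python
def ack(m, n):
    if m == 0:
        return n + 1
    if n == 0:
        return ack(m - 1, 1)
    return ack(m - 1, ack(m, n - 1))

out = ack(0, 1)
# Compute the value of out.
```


ack(0, 1)
m == 0: return 1 + 1 = 2
= 2


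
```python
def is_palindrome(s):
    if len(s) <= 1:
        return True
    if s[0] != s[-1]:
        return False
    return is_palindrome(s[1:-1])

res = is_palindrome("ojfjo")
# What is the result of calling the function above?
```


is_palindrome("ojfjo")
"ojfjo": s[0]='o' == s[-1]='o' -> is_palindrome("jfj")
"jfj": s[0]='j' == s[-1]='j' -> is_palindrome("f")
"f": len <= 1 -> True
= True


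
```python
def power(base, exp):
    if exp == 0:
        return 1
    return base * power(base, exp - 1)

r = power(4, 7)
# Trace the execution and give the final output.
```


power(4, 7)
= 4 * power(4, 6)
= 4 * 4 * power(4, 5)
= 4 * 4 * 4 * power(4, 4)
= 4 * 4 * 4 * 4 * power(4, 3)
= 4 * 4 * 4 * 4 * 4 * power(4, 2)
= 4 * 4 * 4 * 4 * 4 * 4 * power(4, 1)
= 4 * 4 * 4 * 4 * 4 * 4 * 4 * power(4, 0)
= 4 * 4 * 4 * 4 * 4 * 4 * 4 * 1
= 16384


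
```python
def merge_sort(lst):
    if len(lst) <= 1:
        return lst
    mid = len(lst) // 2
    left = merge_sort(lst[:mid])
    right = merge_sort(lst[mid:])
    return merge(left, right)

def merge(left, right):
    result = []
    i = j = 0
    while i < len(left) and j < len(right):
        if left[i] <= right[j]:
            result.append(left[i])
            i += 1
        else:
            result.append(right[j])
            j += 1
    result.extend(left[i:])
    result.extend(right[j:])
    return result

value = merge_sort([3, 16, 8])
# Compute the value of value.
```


merge_sort([3, 16, 8])
Split into [3] and [16, 8]
Left sorted: [3]
Right sorted: [8, 16]
Merge [3] and [8, 16]
= [3, 8, 16]


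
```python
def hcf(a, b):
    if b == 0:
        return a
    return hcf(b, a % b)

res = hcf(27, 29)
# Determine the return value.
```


hcf(27, 29)
= hcf(29, 27 % 29) = hcf(29, 27)
= hcf(27, 29 % 27) = hcf(27, 2)
= hcf(2, 27 % 2) = hcf(2, 1)
= hcf(1, 2 % 1) = hcf(1, 0)
b == 0, return a = 1


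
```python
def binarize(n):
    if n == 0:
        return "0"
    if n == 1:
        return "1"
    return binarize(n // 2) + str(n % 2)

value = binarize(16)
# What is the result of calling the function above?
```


binarize(16)
= binarize(8) + "0"
= binarize(4) + "0" + "0"
= binarize(2) + "0" + "0" + "0"
= binarize(1) + "0" + "0" + "0" + "0"
= "1" + "0" + "0" + "0" + "0"
= "10000"


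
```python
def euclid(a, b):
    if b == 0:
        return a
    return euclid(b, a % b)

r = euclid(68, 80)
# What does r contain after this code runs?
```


euclid(68, 80)
= euclid(80, 68 % 80) = euclid(80, 68)
= euclid(68, 80 % 68) = euclid(68, 12)
= euclid(12, 68 % 12) = euclid(12, 8)
= euclid(8, 12 % 8) = euclid(8, 4)
= euclid(4, 8 % 4) = euclid(4, 0)
b == 0, return a = 4


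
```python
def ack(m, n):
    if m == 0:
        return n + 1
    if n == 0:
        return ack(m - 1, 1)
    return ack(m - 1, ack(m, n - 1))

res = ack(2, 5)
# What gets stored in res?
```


ack(2, 5)
= ack(1, ack(2, 4))
First compute ack(2, 4) = 11
= ack(1, 11)
= 13


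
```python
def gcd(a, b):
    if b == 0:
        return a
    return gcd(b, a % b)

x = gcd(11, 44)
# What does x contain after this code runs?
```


gcd(11, 44)
= gcd(44, 11 % 44) = gcd(44, 11)
= gcd(11, 44 % 11) = gcd(11, 0)
b == 0, return a = 11


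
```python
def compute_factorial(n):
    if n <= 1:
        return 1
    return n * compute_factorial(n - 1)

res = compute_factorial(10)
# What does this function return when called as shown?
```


compute_factorial(10)
= 10 * compute_factorial(9)
= 10 * 9 * compute_factorial(8)
= 10 * 9 * 8 * compute_factorial(7)
= 10 * 9 * 8 * 7 * compute_factorial(6)
= 10 * 9 * 8 * 7 * 6 * compute_factorial(5)
= 10 * 9 * 8 * 7 * 6 * 5 * compute_factorial(4)
= 10 * 9 * 8 * 7 * 6 * 5 * 4 * compute_factorial(3)
= 10 * 9 * 8 * 7 * 6 * 5 * 4 * 3 * compute_factorial(2)
= 10 * 9 * 8 * 7 * 6 * 5 * 4 * 3 * 2 * compute_factorial(1)
= 10 * 9 * 8 * 7 * 6 * 5 * 4 * 3 * 2 * 1
= 3628800


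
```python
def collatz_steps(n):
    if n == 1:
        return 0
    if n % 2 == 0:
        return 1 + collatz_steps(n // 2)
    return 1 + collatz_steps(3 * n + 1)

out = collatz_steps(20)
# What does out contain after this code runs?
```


collatz_steps(20)
20 is even -> collatz_steps(10)
10 is even -> collatz_steps(5)
5 is odd -> 3*5+1 = 16 -> collatz_steps(16)
16 is even -> collatz_steps(8)
8 is even -> collatz_steps(4)
4 is even -> collatz_steps(2)
2 is even -> collatz_steps(1)
Reached 1 after 7 steps
= 7


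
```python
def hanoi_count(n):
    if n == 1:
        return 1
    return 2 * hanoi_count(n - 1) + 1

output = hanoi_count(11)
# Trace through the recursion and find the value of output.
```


hanoi_count(11)
= 2 * hanoi_count(10) + 1
= 2 * (2 * hanoi_count(9) + 1) + 1
= 2 * (2 * (2 * hanoi_count(8) + 1) + 1) + 1
= 2 * (2 * (2 * (2 * hanoi_count(7) + 1) + 1) + 1) + 1
= 2 * (2 * (2 * (2 * (2 * hanoi_count(6) + 1) + 1) + 1) + 1) + 1
= 2 * (2 * (2 * (2 * (2 * (2 * hanoi_count(5) + 1) + 1) + 1) + 1) + 1) + 1
= 2 * (2 * (2 * (2 * (2 * (2 * (2 * hanoi_count(4) + 1) + 1) + 1) + 1) + 1) + 1) + 1
= 2 * (2 * (2 * (2 * (2 * (2 * (2 * (2 * hanoi_count(3) + 1) + 1) + 1) + 1) + 1) + 1) + 1) + 1
= 2 * (2 * (2 * (2 * (2 * (2 * (2 * (2 * (2 * hanoi_count(2) + 1) + 1) + 1) + 1) + 1) + 1) + 1) + 1) + 1
= 2 * (2 * (2 * (2 * (2 * (2 * (2 * (2 * (2 * (2 * hanoi_count(1) + 1) + 1) + 1) + 1) + 1) + 1) + 1) + 1) + 1) + 1
Now compute bottom-up:
hanoi_count(1) = 1
hanoi_count(2) = 2 * 1 + 1 = 3
hanoi_count(3) = 2 * 3 + 1 = 7
hanoi_count(4) = 2 * 7 + 1 = 15
hanoi_count(5) = 2 * 15 + 1 = 31
hanoi_count(6) = 2 * 31 + 1 = 63
hanoi_count(7) = 2 * 63 + 1 = 127
hanoi_count(8) = 2 * 127 + 1 = 255
hanoi_count(9) = 2 * 255 + 1 = 511
hanoi_count(10) = 2 * 511 + 1 = 1023
hanoi_count(11) = 2 * 1023 + 1 = 2047
= 2047


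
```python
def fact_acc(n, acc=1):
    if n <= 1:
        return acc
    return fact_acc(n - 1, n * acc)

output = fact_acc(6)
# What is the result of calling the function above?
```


fact_acc(6, 1)
= fact_acc(5, 6 * 1) = fact_acc(5, 6)
= fact_acc(4, 5 * 6) = fact_acc(4, 30)
= fact_acc(3, 4 * 30) = fact_acc(3, 120)
= fact_acc(2, 3 * 120) = fact_acc(2, 360)
= fact_acc(1, 2 * 360) = fact_acc(1, 720)
n <= 1, return acc = 720


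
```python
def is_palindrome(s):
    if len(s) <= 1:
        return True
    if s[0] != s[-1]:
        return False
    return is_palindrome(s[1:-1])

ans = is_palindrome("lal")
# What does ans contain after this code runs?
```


is_palindrome("lal")
"lal": s[0]='l' == s[-1]='l' -> is_palindrome("a")
"a": len <= 1 -> True
= True


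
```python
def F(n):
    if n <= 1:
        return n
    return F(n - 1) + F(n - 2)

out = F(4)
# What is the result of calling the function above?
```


F(4)
= F(3) + F(2)
= (F(2) + F(1)) + F(2)
Computing bottom-up: F(0)=0, F(1)=1, F(2)=1, F(3)=2, F(4)=3
= 3


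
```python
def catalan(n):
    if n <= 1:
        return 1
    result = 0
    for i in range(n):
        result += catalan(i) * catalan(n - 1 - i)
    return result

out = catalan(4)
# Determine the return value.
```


catalan(4)
= sum of catalan(i) * catalan(4-1-i) for i in 0..3
First compute sub-values bottom-up:
  catalan(0) = 1, catalan(1) = 1
  catalan(2) = 1*1 + 1*1 = 2
  catalan(3) = 1*2 + 1*1 + 2*1 = 5
Now catalan(4):
  catalan(0)*catalan(3) = 1*5 = 5
  catalan(1)*catalan(2) = 1*2 = 2
  catalan(2)*catalan(1) = 2*1 = 2
  catalan(3)*catalan(0) = 5*1 = 5
= 5 + 2 + 2 + 5
= 14


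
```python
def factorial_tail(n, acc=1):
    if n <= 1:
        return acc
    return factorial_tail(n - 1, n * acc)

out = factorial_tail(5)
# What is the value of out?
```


factorial_tail(5, 1)
= factorial_tail(4, 5 * 1) = factorial_tail(4, 5)
= factorial_tail(3, 4 * 5) = factorial_tail(3, 20)
= factorial_tail(2, 3 * 20) = factorial_tail(2, 60)
= factorial_tail(1, 2 * 60) = factorial_tail(1, 120)
n <= 1, return acc = 120


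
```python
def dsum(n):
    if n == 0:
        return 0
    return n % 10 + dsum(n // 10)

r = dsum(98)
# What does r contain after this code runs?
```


dsum(98)
= 8 + dsum(9)
= 8 + 9 + dsum(0)
= 8 + 9 + 0
= 17


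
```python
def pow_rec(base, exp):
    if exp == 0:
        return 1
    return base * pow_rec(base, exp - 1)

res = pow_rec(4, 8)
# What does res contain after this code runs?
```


pow_rec(4, 8)
= 4 * pow_rec(4, 7)
= 4 * 4 * pow_rec(4, 6)
= 4 * 4 * 4 * pow_rec(4, 5)
= 4 * 4 * 4 * 4 * pow_rec(4, 4)
= 4 * 4 * 4 * 4 * 4 * pow_rec(4, 3)
= 4 * 4 * 4 * 4 * 4 * 4 * pow_rec(4, 2)
= 4 * 4 * 4 * 4 * 4 * 4 * 4 * pow_rec(4, 1)
= 4 * 4 * 4 * 4 * 4 * 4 * 4 * 4 * pow_rec(4, 0)
= 4 * 4 * 4 * 4 * 4 * 4 * 4 * 4 * 1
= 65536


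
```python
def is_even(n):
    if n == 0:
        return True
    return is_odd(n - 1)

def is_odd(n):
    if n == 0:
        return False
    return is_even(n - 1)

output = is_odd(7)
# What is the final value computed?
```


is_odd(7)
= is_even(6)
= is_odd(5)
= is_even(4)
= is_odd(3)
= is_even(2)
= is_odd(1)
= is_even(0)
n == 0: return True
= True


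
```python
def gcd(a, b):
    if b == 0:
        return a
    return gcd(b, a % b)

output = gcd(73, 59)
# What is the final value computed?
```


gcd(73, 59)
= gcd(59, 73 % 59) = gcd(59, 14)
= gcd(14, 59 % 14) = gcd(14, 3)
= gcd(3, 14 % 3) = gcd(3, 2)
= gcd(2, 3 % 2) = gcd(2, 1)
= gcd(1, 2 % 1) = gcd(1, 0)
b == 0, return a = 1


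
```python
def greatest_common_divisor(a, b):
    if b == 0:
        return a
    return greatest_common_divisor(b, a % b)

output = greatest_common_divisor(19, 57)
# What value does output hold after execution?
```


greatest_common_divisor(19, 57)
= greatest_common_divisor(57, 19 % 57) = greatest_common_divisor(57, 19)
= greatest_common_divisor(19, 57 % 19) = greatest_common_divisor(19, 0)
b == 0, return a = 19


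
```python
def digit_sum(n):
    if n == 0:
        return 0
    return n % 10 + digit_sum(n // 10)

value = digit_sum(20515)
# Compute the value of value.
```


digit_sum(20515)
= 5 + digit_sum(2051)
= 5 + 1 + digit_sum(205)
= 5 + 1 + 5 + digit_sum(20)
= 5 + 1 + 5 + 0 + digit_sum(2)
= 5 + 1 + 5 + 0 + 2 + digit_sum(0)
= 5 + 1 + 5 + 0 + 2 + 0
= 13
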